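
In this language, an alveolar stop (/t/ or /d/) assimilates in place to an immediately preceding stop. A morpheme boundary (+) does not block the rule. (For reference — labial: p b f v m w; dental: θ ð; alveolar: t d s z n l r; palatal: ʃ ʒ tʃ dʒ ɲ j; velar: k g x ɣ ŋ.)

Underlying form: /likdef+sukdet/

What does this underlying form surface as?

/d/ after /k/ (velar) → [g]
/d/ after /k/ (velar) → [g]

[likgef+sukget]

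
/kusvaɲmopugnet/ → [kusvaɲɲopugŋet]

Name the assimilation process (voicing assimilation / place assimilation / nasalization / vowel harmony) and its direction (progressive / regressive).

place assimilation, progressive

/m/→[ɲ] /n/→[ŋ].
Each target copies a feature from the preceding segment, so the direction is progressive.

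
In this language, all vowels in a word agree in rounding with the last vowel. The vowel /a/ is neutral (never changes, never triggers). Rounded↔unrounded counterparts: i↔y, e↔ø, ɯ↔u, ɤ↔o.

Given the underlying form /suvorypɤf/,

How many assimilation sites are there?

/u/ harmonizes with /ɤ/ ([-round]) → [ɯ]
/o/ harmonizes with /ɤ/ ([-round]) → [ɤ]
/y/ harmonizes with /ɤ/ ([-round]) → [i]
3 segments change.

3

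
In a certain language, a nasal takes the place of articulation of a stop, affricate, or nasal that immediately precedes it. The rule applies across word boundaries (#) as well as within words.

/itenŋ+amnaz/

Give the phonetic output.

[itenn+ammaz]

/ŋ/ after /n/ (alveolar) → [n]
/n/ after /m/ (labial) → [m]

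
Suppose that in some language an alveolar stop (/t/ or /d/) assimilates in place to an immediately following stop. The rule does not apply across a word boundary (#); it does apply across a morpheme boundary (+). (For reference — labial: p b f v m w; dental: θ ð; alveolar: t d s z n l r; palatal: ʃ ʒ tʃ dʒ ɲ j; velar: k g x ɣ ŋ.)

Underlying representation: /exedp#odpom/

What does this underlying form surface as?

/d/ before /p/ (labial) → [b]
/d/ before /p/ (labial) → [b]

[exebp#obpom]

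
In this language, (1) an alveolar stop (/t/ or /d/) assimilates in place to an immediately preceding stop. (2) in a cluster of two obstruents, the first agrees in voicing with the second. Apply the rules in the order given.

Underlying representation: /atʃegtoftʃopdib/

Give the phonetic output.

[atʃekkoftʃobbib]

Rule 1: /t/ after /g/ (velar) → [k]
Rule 1: /d/ after /p/ (labial) → [b]
After rule 1: atʃegkoftʃopbib
Rule 2: /g/ before /k/ (voiceless) → [k]
Rule 2: /p/ before /b/ (voiced) → [b]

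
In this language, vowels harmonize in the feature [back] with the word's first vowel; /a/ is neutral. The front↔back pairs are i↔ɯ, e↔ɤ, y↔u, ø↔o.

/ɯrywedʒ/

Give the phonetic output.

/y/ harmonizes with /ɯ/ ([+back]) → [u]
/e/ harmonizes with /ɯ/ ([+back]) → [ɤ]

[ɯruwɤdʒ]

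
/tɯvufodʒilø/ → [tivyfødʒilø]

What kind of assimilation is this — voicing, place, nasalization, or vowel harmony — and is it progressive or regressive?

/ɯ/→[i] /u/→[y] /o/→[ø].
Vowels agree with the last vowel, so the harmony is regressive.

vowel harmony, regressive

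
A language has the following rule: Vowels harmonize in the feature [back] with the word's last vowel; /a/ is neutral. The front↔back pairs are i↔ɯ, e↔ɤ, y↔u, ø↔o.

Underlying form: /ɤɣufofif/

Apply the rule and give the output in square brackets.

/ɤ/ harmonizes with /i/ ([-back]) → [e]
/u/ harmonizes with /i/ ([-back]) → [y]
/o/ harmonizes with /i/ ([-back]) → [ø]

[eɣyføfif]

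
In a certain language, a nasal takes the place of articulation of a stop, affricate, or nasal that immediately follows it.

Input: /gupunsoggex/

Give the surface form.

[gupunsoggex]

no segment meets the rule's conditions; no change.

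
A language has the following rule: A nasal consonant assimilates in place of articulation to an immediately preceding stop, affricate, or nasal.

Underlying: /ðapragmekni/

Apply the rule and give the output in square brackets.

/m/ after /g/ (velar) → [ŋ]
/n/ after /k/ (velar) → [ŋ]

[ðapragŋekŋi]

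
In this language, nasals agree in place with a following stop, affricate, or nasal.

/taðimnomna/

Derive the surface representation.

/m/ before /n/ (alveolar) → [n]
/m/ before /n/ (alveolar) → [n]

[taðinnonna]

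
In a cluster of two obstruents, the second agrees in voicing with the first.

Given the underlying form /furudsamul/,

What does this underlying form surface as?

/s/ after /d/ (voiced) → [z]

[furudzamul]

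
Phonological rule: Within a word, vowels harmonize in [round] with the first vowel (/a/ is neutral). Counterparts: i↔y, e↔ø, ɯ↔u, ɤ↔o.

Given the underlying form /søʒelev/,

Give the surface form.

[søʒøløv]

/e/ harmonizes with /ø/ ([+round]) → [ø]
/e/ harmonizes with /ø/ ([+round]) → [ø]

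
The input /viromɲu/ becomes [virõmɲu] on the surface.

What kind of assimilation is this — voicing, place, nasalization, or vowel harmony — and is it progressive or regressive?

/o/→[õ].
Each target copies a feature from the following segment, so the direction is regressive.

nasalization, regressive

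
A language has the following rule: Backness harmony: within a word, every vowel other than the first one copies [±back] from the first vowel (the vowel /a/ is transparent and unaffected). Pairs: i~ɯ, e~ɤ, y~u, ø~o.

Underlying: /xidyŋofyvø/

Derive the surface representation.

/o/ harmonizes with /i/ ([-back]) → [ø]

[xidyŋøfyvø]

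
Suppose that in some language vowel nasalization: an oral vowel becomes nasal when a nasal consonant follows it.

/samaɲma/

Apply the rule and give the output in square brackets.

[sãmãɲma]

/a/ before nasal /m/ → [ã]
/a/ before nasal /ɲ/ → [ã]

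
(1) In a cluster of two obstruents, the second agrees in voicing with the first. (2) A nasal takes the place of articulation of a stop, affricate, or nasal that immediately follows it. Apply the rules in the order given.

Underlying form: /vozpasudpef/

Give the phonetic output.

[vozbasudbef]

Rule 1: /p/ after /z/ (voiced) → [b]
Rule 1: /p/ after /d/ (voiced) → [b]
After rule 1: vozbasudbef
Rule 2: no segment meets the rule's conditions; no change.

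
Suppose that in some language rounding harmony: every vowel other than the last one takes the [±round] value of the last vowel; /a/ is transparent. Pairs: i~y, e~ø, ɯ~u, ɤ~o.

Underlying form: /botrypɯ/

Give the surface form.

[bɤtripɯ]

/o/ harmonizes with /ɯ/ ([-round]) → [ɤ]
/y/ harmonizes with /ɯ/ ([-round]) → [i]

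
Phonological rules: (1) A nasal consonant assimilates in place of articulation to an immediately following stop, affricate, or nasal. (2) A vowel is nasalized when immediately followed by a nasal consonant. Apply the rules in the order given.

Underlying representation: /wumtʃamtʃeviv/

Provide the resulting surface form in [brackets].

[wũɲtʃãɲtʃeviv]

Rule 1: /m/ before /tʃ/ (palatal) → [ɲ]
Rule 1: /m/ before /tʃ/ (palatal) → [ɲ]
After rule 1: wuɲtʃaɲtʃeviv
Rule 2: /u/ before nasal /ɲ/ → [ũ]
Rule 2: /a/ before nasal /ɲ/ → [ã]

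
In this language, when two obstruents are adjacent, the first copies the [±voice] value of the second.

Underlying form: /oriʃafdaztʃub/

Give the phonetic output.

/f/ before /d/ (voiced) → [v]
/z/ before /tʃ/ (voiceless) → [s]

[oriʃavdastʃub]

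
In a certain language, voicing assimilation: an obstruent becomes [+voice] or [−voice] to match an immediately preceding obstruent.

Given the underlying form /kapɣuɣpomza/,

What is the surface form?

/ɣ/ after /p/ (voiceless) → [x]
/p/ after /ɣ/ (voiced) → [b]

[kapxuɣbomza]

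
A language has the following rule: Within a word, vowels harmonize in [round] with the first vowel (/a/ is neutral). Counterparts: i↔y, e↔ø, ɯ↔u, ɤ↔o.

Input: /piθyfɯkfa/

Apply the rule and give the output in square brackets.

[piθifɯkfa]

/y/ harmonizes with /i/ ([-round]) → [i]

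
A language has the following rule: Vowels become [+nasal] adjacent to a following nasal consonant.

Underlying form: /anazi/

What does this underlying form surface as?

[ãnazi]

/a/ before nasal /n/ → [ã]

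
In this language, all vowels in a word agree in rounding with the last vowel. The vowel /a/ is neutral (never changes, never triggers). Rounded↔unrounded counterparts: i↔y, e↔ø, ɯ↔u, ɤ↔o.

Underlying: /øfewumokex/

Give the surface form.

/ø/ harmonizes with /e/ ([-round]) → [e]
/u/ harmonizes with /e/ ([-round]) → [ɯ]
/o/ harmonizes with /e/ ([-round]) → [ɤ]

[efewɯmɤkex]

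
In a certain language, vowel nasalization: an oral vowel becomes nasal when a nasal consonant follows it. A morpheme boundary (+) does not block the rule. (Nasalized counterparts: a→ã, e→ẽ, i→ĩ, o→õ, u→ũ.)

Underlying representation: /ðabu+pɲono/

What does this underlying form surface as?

/o/ before nasal /n/ → [õ]

[ðabu+pɲõno]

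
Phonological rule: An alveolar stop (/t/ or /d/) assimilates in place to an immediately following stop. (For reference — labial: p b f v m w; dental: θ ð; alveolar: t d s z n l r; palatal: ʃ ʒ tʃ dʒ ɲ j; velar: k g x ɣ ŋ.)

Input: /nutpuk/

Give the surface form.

[nuppuk]

/t/ before /p/ (labial) → [p]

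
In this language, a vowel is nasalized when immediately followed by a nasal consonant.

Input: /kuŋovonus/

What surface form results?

[kũŋovõnus]

/u/ before nasal /ŋ/ → [ũ]
/o/ before nasal /n/ → [õ]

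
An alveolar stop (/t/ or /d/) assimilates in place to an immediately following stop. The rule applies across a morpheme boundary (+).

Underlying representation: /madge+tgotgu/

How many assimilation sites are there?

/d/ before /g/ (velar) → [g]
/t/ before /g/ (velar) → [k]
/t/ before /g/ (velar) → [k]
3 segments change.

3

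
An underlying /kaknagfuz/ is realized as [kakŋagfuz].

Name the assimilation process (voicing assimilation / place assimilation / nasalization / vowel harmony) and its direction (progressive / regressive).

place assimilation, progressive

/n/→[ŋ].
Each target copies a feature from the preceding segment, so the direction is progressive.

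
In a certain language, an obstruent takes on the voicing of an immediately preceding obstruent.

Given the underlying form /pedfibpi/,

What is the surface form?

/f/ after /d/ (voiced) → [v]
/p/ after /b/ (voiced) → [b]

[pedvibbi]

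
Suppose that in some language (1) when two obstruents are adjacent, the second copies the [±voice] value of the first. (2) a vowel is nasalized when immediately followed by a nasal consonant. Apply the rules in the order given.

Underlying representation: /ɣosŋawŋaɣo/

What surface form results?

Rule 1: no segment meets the rule's conditions; no change.
After rule 1: ɣosŋawŋaɣo
Rule 2: no segment meets the rule's conditions; no change.

[ɣosŋawŋaɣo]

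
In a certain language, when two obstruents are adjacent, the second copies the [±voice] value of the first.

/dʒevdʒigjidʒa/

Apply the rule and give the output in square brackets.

no segment meets the rule's conditions; no change.

[dʒevdʒigjidʒa]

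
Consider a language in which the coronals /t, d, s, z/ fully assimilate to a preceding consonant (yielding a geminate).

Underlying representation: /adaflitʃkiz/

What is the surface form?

no segment meets the rule's conditions; no change.

[adaflitʃkiz]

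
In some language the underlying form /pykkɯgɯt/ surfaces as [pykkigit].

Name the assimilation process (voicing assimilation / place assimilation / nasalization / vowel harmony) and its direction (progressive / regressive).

/ɯ/→[i] /ɯ/→[i].
Vowels agree with the first vowel, so the harmony is progressive.

vowel harmony, progressive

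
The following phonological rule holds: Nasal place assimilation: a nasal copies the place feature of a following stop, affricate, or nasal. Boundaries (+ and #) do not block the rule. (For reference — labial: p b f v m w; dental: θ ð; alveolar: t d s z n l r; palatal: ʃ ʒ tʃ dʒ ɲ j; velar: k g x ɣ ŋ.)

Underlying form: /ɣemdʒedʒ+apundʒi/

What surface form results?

[ɣeɲdʒedʒ+apuɲdʒi]

/m/ before /dʒ/ (palatal) → [ɲ]
/n/ before /dʒ/ (palatal) → [ɲ]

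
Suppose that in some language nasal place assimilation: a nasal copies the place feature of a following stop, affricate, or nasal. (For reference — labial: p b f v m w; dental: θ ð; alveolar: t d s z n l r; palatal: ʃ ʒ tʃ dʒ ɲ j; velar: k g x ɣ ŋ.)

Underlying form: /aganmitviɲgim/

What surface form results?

[agammitviŋgim]

/n/ before /m/ (labial) → [m]
/ɲ/ before /g/ (velar) → [ŋ]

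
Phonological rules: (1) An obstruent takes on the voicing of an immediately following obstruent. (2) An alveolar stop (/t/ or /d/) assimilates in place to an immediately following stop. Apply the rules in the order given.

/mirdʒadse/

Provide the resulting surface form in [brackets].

[mirdʒatse]

Rule 1: /d/ before /s/ (voiceless) → [t]
After rule 1: mirdʒatse
Rule 2: no segment meets the rule's conditions; no change.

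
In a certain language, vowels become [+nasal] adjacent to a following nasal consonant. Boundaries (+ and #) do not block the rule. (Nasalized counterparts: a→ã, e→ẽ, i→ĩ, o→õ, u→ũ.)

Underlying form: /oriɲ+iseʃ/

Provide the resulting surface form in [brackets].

/i/ before nasal /ɲ/ → [ĩ]

[orĩɲ+iseʃ]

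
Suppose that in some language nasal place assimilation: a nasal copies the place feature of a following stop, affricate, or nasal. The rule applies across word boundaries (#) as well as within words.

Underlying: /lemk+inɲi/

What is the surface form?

[leŋk+iɲɲi]

/m/ before /k/ (velar) → [ŋ]
/n/ before /ɲ/ (palatal) → [ɲ]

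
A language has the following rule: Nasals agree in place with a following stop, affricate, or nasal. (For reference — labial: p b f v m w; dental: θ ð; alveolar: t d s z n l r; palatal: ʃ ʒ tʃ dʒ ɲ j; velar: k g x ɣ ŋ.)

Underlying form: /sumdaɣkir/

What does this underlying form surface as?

/m/ before /d/ (alveolar) → [n]

[sundaɣkir]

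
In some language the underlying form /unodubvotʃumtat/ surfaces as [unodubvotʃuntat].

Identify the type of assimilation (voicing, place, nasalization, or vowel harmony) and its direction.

place assimilation, regressive

/m/→[n].
Each target copies a feature from the following segment, so the direction is regressive.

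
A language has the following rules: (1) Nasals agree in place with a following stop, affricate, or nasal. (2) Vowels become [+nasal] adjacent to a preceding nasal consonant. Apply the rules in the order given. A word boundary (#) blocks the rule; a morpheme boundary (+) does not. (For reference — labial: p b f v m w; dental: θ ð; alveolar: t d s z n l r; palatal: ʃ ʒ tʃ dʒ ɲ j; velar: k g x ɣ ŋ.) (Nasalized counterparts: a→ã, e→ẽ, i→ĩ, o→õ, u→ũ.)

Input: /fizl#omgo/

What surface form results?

[fizl#oŋgo]

Rule 1: /m/ before /g/ (velar) → [ŋ]
After rule 1: fizl#oŋgo
Rule 2: no segment meets the rule's conditions; no change.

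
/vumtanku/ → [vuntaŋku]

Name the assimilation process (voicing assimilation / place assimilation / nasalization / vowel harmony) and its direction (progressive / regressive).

/m/→[n] /n/→[ŋ].
Each target copies a feature from the following segment, so the direction is regressive.

place assimilation, regressive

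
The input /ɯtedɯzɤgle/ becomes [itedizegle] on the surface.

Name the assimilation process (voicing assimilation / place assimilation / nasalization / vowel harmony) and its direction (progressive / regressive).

/ɯ/→[i] /ɯ/→[i] /ɤ/→[e].
Vowels agree with the last vowel, so the harmony is regressive.

vowel harmony, regressive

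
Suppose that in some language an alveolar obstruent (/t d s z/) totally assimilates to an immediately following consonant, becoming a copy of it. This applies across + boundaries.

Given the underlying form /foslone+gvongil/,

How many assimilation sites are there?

1

/s/ before /l/ → [l] (total assimilation)
1 segment changes.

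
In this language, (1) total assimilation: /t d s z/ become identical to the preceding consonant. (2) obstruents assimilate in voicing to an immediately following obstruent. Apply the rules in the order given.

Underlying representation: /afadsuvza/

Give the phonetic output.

Rule 1: /s/ after /d/ → [d] (total assimilation)
Rule 1: /z/ after /v/ → [v] (total assimilation)
After rule 1: afadduvva
Rule 2: no segment meets the rule's conditions; no change.

[afadduvva]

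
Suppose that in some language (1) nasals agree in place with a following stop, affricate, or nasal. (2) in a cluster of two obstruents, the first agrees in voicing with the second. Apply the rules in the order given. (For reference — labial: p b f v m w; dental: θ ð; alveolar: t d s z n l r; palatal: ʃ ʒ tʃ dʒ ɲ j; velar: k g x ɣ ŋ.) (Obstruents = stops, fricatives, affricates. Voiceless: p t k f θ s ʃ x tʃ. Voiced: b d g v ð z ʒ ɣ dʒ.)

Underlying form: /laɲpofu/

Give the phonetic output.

[lampofu]

Rule 1: /ɲ/ before /p/ (labial) → [m]
After rule 1: lampofu
Rule 2: no segment meets the rule's conditions; no change.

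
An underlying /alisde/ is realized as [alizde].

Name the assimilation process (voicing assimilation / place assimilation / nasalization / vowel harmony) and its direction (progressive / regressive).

voicing assimilation, regressive

/s/→[z].
Each target copies a feature from the following segment, so the direction is regressive.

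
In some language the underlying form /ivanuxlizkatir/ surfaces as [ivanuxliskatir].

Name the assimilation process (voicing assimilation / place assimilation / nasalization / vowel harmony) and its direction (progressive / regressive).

voicing assimilation, regressive

/z/→[s].
Each target copies a feature from the following segment, so the direction is regressive.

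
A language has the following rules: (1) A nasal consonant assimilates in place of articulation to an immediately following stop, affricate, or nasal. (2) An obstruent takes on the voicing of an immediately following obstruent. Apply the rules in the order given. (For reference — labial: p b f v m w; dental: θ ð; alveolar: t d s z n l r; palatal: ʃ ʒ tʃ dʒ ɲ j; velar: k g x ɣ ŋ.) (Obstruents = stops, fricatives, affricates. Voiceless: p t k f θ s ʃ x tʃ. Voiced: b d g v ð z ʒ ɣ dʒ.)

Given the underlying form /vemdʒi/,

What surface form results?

Rule 1: /m/ before /dʒ/ (palatal) → [ɲ]
After rule 1: veɲdʒi
Rule 2: no segment meets the rule's conditions; no change.

[veɲdʒi]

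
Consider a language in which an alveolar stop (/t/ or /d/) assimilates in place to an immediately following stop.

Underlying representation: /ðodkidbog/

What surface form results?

/d/ before /k/ (velar) → [g]
/d/ before /b/ (labial) → [b]

[ðogkibbog]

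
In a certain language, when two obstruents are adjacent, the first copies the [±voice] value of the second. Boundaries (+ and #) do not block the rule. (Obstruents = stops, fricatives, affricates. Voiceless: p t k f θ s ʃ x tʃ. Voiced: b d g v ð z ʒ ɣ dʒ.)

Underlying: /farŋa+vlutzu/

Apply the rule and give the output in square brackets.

/t/ before /z/ (voiced) → [d]

[farŋa+vludzu]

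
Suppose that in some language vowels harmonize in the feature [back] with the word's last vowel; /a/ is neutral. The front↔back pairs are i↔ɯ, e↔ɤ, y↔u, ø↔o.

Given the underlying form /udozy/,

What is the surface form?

[ydøzy]

/u/ harmonizes with /y/ ([-back]) → [y]
/o/ harmonizes with /y/ ([-back]) → [ø]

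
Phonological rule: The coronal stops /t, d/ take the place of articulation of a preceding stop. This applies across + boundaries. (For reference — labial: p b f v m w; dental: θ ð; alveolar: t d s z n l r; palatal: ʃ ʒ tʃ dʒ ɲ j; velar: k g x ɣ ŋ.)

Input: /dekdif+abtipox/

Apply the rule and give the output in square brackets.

[dekgif+abpipox]

/d/ after /k/ (velar) → [g]
/t/ after /b/ (labial) → [p]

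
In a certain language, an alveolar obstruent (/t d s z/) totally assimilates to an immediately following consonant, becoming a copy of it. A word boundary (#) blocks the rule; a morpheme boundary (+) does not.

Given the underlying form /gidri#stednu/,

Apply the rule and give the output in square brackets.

/d/ before /r/ → [r] (total assimilation)
/s/ before /t/ → [t] (total assimilation)
/d/ before /n/ → [n] (total assimilation)

[girri#ttennu]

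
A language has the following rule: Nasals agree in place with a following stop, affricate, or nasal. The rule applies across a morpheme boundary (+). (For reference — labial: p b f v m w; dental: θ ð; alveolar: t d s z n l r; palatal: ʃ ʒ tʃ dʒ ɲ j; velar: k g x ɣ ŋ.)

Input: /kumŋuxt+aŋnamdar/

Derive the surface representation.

/m/ before /ŋ/ (velar) → [ŋ]
/ŋ/ before /n/ (alveolar) → [n]
/m/ before /d/ (alveolar) → [n]

[kuŋŋuxt+annandar]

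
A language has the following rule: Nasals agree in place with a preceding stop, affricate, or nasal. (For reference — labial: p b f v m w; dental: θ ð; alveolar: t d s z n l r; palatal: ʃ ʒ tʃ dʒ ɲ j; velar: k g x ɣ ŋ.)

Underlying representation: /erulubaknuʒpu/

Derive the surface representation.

/n/ after /k/ (velar) → [ŋ]

[erulubakŋuʒpu]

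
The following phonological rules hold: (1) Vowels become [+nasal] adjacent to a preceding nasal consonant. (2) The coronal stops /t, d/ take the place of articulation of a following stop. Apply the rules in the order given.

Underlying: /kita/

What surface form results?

[kita]

Rule 1: no segment meets the rule's conditions; no change.
After rule 1: kita
Rule 2: no segment meets the rule's conditions; no change.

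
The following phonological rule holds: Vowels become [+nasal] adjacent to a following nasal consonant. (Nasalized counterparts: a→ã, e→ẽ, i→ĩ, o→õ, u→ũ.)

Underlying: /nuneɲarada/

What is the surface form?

[nũnẽɲarada]

/u/ before nasal /n/ → [ũ]
/e/ before nasal /ɲ/ → [ẽ]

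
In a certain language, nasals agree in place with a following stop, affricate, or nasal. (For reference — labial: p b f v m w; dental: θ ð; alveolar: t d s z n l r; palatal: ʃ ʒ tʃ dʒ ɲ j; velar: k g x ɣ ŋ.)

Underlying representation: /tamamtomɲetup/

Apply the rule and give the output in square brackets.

/m/ before /t/ (alveolar) → [n]
/m/ before /ɲ/ (palatal) → [ɲ]

[tamantoɲɲetup]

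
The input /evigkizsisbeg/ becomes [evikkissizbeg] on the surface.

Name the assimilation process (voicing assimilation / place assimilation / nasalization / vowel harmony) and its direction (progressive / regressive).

/g/→[k] /z/→[s] /s/→[z].
Each target copies a feature from the following segment, so the direction is regressive.

voicing assimilation, regressive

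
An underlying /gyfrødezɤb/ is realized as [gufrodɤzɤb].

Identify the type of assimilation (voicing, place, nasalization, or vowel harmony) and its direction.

/y/→[u] /ø/→[o] /e/→[ɤ].
Vowels agree with the last vowel, so the harmony is regressive.

vowel harmony, regressive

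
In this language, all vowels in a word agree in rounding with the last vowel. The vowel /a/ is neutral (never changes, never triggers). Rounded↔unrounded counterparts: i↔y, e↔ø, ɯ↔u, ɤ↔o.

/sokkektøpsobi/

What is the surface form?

/o/ harmonizes with /i/ ([-round]) → [ɤ]
/ø/ harmonizes with /i/ ([-round]) → [e]
/o/ harmonizes with /i/ ([-round]) → [ɤ]

[sɤkkektepsɤbi]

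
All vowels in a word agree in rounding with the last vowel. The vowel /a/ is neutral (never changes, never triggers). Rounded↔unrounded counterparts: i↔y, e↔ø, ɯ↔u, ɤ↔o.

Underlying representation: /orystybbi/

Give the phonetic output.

[ɤristibbi]

/o/ harmonizes with /i/ ([-round]) → [ɤ]
/y/ harmonizes with /i/ ([-round]) → [i]
/y/ harmonizes with /i/ ([-round]) → [i]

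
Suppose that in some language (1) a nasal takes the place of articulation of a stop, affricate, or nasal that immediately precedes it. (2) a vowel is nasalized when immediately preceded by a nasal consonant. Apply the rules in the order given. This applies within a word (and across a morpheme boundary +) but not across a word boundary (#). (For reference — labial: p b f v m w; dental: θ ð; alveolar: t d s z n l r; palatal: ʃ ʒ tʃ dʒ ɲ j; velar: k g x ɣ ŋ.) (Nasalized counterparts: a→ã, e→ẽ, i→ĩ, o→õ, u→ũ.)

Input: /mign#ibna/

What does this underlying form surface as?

Rule 1: /n/ after /g/ (velar) → [ŋ]
Rule 1: /n/ after /b/ (labial) → [m]
After rule 1: migŋ#ibma
Rule 2: /i/ after nasal /m/ → [ĩ]
Rule 2: /a/ after nasal /m/ → [ã]

[mĩgŋ#ibmã]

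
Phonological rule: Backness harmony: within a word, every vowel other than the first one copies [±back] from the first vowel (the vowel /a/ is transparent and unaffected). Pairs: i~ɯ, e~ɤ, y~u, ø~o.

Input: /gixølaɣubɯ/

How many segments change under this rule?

2

/u/ harmonizes with /i/ ([-back]) → [y]
/ɯ/ harmonizes with /i/ ([-back]) → [i]
2 segments change.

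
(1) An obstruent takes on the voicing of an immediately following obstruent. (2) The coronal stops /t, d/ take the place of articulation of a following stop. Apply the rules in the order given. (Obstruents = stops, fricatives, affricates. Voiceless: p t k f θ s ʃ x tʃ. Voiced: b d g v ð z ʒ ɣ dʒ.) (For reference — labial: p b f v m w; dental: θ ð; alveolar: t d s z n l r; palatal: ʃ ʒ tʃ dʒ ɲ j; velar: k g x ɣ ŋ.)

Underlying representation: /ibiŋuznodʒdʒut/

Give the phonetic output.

Rule 1: no segment meets the rule's conditions; no change.
After rule 1: ibiŋuznodʒdʒut
Rule 2: no segment meets the rule's conditions; no change.

[ibiŋuznodʒdʒut]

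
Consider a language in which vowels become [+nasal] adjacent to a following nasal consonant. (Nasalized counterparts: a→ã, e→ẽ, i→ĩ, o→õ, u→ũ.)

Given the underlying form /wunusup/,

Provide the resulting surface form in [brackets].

/u/ before nasal /n/ → [ũ]

[wũnusup]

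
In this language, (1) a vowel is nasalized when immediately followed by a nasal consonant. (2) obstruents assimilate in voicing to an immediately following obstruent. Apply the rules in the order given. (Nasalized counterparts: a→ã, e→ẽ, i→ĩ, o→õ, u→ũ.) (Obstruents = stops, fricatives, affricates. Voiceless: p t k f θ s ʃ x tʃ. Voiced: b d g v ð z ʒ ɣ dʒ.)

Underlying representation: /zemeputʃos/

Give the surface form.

Rule 1: /e/ before nasal /m/ → [ẽ]
After rule 1: zẽmeputʃos
Rule 2: no segment meets the rule's conditions; no change.

[zẽmeputʃos]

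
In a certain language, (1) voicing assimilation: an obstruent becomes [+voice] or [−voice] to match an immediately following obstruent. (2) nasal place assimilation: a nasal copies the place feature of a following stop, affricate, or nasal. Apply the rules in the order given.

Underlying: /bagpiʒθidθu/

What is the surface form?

[bakpiʃθitθu]

Rule 1: /g/ before /p/ (voiceless) → [k]
Rule 1: /ʒ/ before /θ/ (voiceless) → [ʃ]
Rule 1: /d/ before /θ/ (voiceless) → [t]
After rule 1: bakpiʃθitθu
Rule 2: no segment meets the rule's conditions; no change.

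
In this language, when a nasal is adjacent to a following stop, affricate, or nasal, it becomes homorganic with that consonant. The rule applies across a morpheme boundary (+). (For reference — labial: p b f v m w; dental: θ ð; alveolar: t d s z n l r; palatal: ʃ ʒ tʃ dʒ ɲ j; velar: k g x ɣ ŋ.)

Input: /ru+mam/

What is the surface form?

no segment meets the rule's conditions; no change.

[ru+mam]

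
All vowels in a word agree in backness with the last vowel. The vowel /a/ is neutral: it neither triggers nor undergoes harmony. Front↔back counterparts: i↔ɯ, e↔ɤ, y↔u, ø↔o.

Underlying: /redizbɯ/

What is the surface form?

/e/ harmonizes with /ɯ/ ([+back]) → [ɤ]
/i/ harmonizes with /ɯ/ ([+back]) → [ɯ]

[rɤdɯzbɯ]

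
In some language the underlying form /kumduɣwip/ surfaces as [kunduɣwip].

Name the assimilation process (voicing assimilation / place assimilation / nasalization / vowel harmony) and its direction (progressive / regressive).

/m/→[n].
Each target copies a feature from the following segment, so the direction is regressive.

place assimilation, regressive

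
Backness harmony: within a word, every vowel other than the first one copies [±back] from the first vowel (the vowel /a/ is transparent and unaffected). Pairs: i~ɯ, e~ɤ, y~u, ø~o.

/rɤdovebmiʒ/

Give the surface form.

[rɤdovɤbmɯʒ]

/e/ harmonizes with /ɤ/ ([+back]) → [ɤ]
/i/ harmonizes with /ɤ/ ([+back]) → [ɯ]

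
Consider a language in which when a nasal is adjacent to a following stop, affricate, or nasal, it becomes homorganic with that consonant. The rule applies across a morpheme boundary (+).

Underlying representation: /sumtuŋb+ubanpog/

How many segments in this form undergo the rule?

/m/ before /t/ (alveolar) → [n]
/ŋ/ before /b/ (labial) → [m]
/n/ before /p/ (labial) → [m]
3 segments change.

3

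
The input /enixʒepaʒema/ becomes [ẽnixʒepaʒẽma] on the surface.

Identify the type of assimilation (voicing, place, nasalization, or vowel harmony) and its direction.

/e/→[ẽ] /e/→[ẽ].
Each target copies a feature from the following segment, so the direction is regressive.

nasalization, regressive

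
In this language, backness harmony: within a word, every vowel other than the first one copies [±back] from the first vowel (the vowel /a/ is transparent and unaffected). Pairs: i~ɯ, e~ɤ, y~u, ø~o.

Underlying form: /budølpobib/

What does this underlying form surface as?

[budolpobɯb]

/ø/ harmonizes with /u/ ([+back]) → [o]
/i/ harmonizes with /u/ ([+back]) → [ɯ]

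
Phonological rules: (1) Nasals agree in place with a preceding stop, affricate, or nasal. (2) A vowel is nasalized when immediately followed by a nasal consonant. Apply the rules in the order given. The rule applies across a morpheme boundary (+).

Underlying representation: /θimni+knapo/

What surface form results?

[θĩmmi+kŋapo]

Rule 1: /n/ after /m/ (labial) → [m]
Rule 1: /n/ after /k/ (velar) → [ŋ]
After rule 1: θimmi+kŋapo
Rule 2: /i/ before nasal /m/ → [ĩ]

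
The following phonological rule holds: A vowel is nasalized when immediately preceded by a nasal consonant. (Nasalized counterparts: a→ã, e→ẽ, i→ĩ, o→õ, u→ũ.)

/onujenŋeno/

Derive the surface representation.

[onũjenŋẽnõ]

/u/ after nasal /n/ → [ũ]
/e/ after nasal /ŋ/ → [ẽ]
/o/ after nasal /n/ → [õ]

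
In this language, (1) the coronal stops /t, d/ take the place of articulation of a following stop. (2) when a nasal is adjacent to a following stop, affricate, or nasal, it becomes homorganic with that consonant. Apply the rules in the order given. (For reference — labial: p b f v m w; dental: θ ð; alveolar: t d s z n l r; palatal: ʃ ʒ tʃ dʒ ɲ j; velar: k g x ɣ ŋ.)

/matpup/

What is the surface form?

[mappup]

Rule 1: /t/ before /p/ (labial) → [p]
After rule 1: mappup
Rule 2: no segment meets the rule's conditions; no change.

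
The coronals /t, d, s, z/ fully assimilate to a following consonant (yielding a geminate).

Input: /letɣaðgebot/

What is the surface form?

[leɣɣaðgebot]

/t/ before /ɣ/ → [ɣ] (total assimilation)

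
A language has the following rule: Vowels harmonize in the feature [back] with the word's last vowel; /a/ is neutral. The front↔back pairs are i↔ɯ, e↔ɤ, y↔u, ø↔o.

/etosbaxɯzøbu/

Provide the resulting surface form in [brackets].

[ɤtosbaxɯzobu]

/e/ harmonizes with /u/ ([+back]) → [ɤ]
/ø/ harmonizes with /u/ ([+back]) → [o]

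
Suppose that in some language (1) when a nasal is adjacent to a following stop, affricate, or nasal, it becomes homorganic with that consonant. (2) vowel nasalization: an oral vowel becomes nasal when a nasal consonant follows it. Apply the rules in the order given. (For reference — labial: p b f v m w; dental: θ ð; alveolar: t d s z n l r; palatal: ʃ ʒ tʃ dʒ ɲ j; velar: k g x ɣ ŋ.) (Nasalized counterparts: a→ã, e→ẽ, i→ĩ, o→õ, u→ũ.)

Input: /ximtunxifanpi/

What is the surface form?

[xĩntũnxifãmpi]

Rule 1: /m/ before /t/ (alveolar) → [n]
Rule 1: /n/ before /p/ (labial) → [m]
After rule 1: xintunxifampi
Rule 2: /i/ before nasal /n/ → [ĩ]
Rule 2: /u/ before nasal /n/ → [ũ]
Rule 2: /a/ before nasal /m/ → [ã]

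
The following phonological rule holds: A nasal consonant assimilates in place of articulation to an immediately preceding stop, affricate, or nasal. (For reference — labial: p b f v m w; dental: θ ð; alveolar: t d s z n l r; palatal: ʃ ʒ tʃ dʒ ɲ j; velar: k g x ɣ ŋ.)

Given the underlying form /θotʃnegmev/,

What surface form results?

/n/ after /tʃ/ (palatal) → [ɲ]
/m/ after /g/ (velar) → [ŋ]

[θotʃɲegŋev]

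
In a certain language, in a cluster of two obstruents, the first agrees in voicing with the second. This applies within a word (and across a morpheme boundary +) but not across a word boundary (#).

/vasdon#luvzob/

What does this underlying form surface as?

/s/ before /d/ (voiced) → [z]

[vazdon#luvzob]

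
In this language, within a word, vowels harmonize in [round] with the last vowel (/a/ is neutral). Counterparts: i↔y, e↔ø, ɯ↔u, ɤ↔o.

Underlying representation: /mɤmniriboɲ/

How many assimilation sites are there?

3

/ɤ/ harmonizes with /o/ ([+round]) → [o]
/i/ harmonizes with /o/ ([+round]) → [y]
/i/ harmonizes with /o/ ([+round]) → [y]
3 segments change.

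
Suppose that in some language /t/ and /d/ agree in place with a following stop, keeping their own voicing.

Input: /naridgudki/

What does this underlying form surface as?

[nariggugki]

/d/ before /g/ (velar) → [g]
/d/ before /k/ (velar) → [g]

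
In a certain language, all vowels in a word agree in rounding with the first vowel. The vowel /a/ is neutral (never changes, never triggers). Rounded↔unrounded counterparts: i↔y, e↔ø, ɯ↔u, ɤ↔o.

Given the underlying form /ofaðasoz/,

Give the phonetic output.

no segment meets the rule's conditions; no change.

[ofaðasoz]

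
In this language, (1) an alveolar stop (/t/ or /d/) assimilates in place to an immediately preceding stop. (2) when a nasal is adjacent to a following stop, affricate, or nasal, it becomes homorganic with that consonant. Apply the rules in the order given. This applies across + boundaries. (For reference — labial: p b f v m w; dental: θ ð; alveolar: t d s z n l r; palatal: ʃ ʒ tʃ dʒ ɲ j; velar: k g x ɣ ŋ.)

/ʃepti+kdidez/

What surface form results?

[ʃeppi+kgidez]

Rule 1: /t/ after /p/ (labial) → [p]
Rule 1: /d/ after /k/ (velar) → [g]
After rule 1: ʃeppi+kgidez
Rule 2: no segment meets the rule's conditions; no change.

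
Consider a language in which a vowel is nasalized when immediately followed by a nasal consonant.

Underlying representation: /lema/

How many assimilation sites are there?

/e/ before nasal /m/ → [ẽ]
1 segment changes.

1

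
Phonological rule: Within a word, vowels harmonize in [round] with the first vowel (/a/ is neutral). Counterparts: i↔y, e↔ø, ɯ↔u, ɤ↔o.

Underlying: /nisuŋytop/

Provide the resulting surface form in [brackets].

/u/ harmonizes with /i/ ([-round]) → [ɯ]
/y/ harmonizes with /i/ ([-round]) → [i]
/o/ harmonizes with /i/ ([-round]) → [ɤ]

[nisɯŋitɤp]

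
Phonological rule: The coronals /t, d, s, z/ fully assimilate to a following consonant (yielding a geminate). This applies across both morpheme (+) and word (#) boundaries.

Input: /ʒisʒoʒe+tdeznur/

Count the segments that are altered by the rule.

/s/ before /ʒ/ → [ʒ] (total assimilation)
/t/ before /d/ → [d] (total assimilation)
/z/ before /n/ → [n] (total assimilation)
3 segments change.

3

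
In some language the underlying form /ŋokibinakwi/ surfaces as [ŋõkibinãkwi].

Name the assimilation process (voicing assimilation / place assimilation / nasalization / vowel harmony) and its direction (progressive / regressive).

nasalization, progressive

/o/→[õ] /a/→[ã].
Each target copies a feature from the preceding segment, so the direction is progressive.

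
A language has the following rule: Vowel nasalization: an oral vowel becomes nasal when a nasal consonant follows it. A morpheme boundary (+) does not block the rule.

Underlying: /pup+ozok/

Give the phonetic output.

[pup+ozok]

no segment meets the rule's conditions; no change.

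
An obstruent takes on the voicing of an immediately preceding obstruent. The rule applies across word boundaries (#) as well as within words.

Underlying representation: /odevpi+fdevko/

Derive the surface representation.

/p/ after /v/ (voiced) → [b]
/d/ after /f/ (voiceless) → [t]
/k/ after /v/ (voiced) → [g]

[odevbi+ftevgo]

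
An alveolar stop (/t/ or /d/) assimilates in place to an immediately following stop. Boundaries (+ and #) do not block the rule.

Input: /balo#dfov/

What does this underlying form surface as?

no segment meets the rule's conditions; no change.

[balo#dfov]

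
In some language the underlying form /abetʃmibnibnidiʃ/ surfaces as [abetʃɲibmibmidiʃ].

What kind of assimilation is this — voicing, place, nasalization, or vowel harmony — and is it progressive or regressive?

/m/→[ɲ] /n/→[m] /n/→[m].
Each target copies a feature from the preceding segment, so the direction is progressive.

place assimilation, progressive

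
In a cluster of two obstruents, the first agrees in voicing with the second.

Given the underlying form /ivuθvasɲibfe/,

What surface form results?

[ivuðvasɲipfe]

/θ/ before /v/ (voiced) → [ð]
/b/ before /f/ (voiceless) → [p]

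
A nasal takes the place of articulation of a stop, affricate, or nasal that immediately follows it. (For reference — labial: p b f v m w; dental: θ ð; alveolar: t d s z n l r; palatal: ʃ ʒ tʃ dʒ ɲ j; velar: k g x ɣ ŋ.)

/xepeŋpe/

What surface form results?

[xepempe]

/ŋ/ before /p/ (labial) → [m]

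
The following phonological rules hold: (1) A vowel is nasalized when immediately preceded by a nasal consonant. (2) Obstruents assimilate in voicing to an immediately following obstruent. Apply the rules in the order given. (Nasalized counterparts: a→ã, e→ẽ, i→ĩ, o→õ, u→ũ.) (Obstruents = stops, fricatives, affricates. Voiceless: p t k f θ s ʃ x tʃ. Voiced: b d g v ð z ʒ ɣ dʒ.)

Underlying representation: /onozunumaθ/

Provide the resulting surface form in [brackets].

[onõzunũmãθ]

Rule 1: /o/ after nasal /n/ → [õ]
Rule 1: /u/ after nasal /n/ → [ũ]
Rule 1: /a/ after nasal /m/ → [ã]
After rule 1: onõzunũmãθ
Rule 2: no segment meets the rule's conditions; no change.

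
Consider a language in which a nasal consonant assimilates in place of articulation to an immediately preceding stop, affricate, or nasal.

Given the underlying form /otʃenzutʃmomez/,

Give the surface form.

[otʃenzutʃɲomez]

/m/ after /tʃ/ (palatal) → [ɲ]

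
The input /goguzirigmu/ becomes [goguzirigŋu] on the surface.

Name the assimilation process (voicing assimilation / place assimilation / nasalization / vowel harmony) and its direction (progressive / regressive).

/m/→[ŋ].
Each target copies a feature from the preceding segment, so the direction is progressive.

place assimilation, progressive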